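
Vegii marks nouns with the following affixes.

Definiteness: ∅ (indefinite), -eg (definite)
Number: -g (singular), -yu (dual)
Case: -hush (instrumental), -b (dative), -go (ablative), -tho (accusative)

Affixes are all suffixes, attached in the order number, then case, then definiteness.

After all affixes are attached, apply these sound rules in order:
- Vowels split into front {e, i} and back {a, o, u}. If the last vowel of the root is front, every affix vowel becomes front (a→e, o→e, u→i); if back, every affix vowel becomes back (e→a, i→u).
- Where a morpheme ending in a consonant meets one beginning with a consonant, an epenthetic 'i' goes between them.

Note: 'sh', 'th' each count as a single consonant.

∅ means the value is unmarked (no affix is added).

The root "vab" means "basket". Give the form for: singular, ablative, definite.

Attach number singular -g → vabg.
Attach case ablative -go → vabggo.
Attach definiteness definite -eg → vabggoeg.
Apply vowel harmony: vabggoeg → vabggoag.
Apply epenthesis: vabggoag → vabigigoag.

vabigigoag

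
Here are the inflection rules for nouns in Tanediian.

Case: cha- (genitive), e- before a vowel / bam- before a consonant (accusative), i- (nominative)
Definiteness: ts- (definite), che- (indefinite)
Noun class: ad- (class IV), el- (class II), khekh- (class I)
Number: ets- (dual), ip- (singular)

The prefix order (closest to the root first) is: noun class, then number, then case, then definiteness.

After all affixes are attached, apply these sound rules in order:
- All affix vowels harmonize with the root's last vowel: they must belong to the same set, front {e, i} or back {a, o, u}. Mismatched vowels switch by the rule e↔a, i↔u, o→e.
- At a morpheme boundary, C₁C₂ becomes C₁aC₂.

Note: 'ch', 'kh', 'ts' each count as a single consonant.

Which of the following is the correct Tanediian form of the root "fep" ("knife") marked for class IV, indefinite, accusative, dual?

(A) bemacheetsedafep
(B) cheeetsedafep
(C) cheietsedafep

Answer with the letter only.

B

Attach noun class class IV ad- → adfep.
Attach number dual ets- → etsadfep.
Attach case accusative e- (before vowel 'e') → eetsadfep.
Attach definiteness indefinite che- → cheeetsadfep.
Apply vowel harmony: cheeetsadfep → cheeetsedfep.
Apply epenthesis: cheeetsedfep → cheeetsedafep.
So the correct form is cheeetsedafep, option (B).
(A) bemacheetsedafep is wrong: it has the affixes in the wrong order.
(C) cheietsedafep is wrong: it uses nominative instead of accusative for case.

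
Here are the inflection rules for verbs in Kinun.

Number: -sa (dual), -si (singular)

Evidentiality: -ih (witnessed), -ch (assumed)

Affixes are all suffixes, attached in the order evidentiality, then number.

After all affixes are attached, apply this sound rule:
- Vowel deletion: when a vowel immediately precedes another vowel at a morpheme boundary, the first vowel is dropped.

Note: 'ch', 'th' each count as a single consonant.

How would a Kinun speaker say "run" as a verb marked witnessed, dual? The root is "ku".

Attach evidentiality witnessed -ih → kuih.
Attach number dual -sa → kuihsa.
Apply vowel deletion: kuihsa → kihsa.

kihsa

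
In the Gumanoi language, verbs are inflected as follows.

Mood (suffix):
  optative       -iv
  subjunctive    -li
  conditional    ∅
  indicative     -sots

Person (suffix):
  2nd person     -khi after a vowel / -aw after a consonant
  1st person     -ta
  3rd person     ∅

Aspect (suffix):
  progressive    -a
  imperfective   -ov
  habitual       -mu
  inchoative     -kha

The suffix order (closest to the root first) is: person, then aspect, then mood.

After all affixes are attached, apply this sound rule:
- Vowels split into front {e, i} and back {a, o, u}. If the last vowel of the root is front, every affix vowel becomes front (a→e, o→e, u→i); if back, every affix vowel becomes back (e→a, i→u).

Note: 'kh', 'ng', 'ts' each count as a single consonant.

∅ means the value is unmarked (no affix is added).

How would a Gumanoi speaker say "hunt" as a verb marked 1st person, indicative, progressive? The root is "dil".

dilteesets

Attach person 1st person -ta → dilta.
Attach aspect progressive -a → diltaa.
Attach mood indicative -sots → diltaasots.
Apply vowel harmony: diltaasots → dilteesets.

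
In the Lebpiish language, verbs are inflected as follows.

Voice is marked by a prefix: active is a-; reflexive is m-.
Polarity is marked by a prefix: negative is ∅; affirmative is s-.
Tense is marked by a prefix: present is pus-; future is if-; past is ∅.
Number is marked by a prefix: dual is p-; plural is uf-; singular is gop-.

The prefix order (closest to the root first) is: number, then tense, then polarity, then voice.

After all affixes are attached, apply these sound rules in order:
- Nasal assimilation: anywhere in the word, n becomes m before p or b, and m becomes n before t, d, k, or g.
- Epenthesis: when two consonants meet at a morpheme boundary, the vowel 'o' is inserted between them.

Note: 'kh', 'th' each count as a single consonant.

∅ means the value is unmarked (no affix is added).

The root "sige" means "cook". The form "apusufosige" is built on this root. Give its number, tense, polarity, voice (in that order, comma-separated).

plural, present, negative, active

Segment: a-pus-uf-sige.
number: uf- → plural.
tense: pus- → present.
polarity: ∅ → negative.
voice: a- → active.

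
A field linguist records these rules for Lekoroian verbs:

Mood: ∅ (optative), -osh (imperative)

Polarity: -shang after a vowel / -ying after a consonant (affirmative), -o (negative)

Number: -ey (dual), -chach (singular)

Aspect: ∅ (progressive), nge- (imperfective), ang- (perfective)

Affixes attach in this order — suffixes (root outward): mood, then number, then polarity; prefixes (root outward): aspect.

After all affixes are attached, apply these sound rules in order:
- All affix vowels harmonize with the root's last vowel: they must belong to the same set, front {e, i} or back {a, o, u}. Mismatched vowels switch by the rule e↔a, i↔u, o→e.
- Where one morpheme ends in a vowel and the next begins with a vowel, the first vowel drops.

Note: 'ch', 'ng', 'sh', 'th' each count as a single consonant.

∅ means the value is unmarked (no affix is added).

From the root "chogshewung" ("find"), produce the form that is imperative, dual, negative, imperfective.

ngachogshewungoshayo

Attach mood imperative -osh → chogshewungosh.
Attach aspect imperfective nge- → ngechogshewungosh.
Attach number dual -ey → ngechogshewungoshey.
Attach polarity negative -o → ngechogshewungosheyo.
Apply vowel harmony: ngechogshewungosheyo → ngachogshewungoshayo.
Vowel deletion: no change.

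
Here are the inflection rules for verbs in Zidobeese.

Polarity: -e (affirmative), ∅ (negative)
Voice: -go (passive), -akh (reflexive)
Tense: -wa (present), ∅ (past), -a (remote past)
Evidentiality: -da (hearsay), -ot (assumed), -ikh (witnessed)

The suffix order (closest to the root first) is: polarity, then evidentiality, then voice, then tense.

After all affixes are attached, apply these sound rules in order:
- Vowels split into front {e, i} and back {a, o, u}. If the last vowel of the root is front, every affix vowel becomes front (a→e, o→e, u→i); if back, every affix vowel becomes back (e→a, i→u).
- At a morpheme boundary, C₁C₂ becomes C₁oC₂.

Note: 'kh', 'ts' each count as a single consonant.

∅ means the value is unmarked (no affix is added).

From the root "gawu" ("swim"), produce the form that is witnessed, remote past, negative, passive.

gawuukhogoa

polarity = negative: zero marking, form stays gawu.
Attach evidentiality witnessed -ikh → gawuikh.
Attach voice passive -go → gawuikhgo.
Attach tense remote past -a → gawuikhgoa.
Apply vowel harmony: gawuikhgoa → gawuukhgoa.
Apply epenthesis: gawuukhgoa → gawuukhogoa.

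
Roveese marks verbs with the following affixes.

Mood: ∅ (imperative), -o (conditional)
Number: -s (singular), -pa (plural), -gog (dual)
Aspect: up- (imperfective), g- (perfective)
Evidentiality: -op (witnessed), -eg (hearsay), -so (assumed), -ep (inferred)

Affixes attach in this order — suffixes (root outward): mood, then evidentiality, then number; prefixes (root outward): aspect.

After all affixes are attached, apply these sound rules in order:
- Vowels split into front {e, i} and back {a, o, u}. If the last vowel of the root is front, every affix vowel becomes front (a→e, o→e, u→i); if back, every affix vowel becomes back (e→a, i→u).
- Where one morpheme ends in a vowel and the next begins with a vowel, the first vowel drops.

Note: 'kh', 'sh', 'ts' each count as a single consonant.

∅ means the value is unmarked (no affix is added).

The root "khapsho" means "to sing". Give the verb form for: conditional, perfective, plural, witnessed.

gkhapshoppa

Attach mood conditional -o → khapshoo.
Attach evidentiality witnessed -op → khapshooop.
Attach number plural -pa → khapshoooppa.
Attach aspect perfective g- → gkhapshoooppa.
Vowel harmony: no change.
Apply vowel deletion: gkhapshoooppa → gkhapshoppa.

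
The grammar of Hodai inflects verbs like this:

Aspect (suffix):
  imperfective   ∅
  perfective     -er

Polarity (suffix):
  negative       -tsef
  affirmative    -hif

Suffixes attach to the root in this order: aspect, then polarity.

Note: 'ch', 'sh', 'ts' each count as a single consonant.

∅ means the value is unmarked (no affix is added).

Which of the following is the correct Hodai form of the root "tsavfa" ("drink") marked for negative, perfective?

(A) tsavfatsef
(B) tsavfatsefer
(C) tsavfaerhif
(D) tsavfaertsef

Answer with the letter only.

D

Attach aspect perfective -er → tsavfaer.
Attach polarity negative -tsef → tsavfaertsef.
So the correct form is tsavfaertsef, option (D).
(C) tsavfaerhif is wrong: it uses affirmative instead of negative for polarity.
(B) tsavfatsefer is wrong: it has the affixes in the wrong order.
(A) tsavfatsef is wrong: it uses imperfective instead of perfective for aspect.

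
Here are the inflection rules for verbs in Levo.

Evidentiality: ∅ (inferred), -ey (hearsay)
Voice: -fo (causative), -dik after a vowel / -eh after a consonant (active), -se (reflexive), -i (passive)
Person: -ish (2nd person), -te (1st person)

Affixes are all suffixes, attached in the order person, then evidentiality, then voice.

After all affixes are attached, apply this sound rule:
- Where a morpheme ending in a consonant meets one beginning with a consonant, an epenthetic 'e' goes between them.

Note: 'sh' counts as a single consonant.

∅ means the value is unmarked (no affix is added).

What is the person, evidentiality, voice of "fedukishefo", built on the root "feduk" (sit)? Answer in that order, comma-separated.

2nd person, inferred, causative

Segment: feduk-ish-fo.
person: -ish → 2nd person.
evidentiality: ∅ → inferred.
voice: -fo → causative.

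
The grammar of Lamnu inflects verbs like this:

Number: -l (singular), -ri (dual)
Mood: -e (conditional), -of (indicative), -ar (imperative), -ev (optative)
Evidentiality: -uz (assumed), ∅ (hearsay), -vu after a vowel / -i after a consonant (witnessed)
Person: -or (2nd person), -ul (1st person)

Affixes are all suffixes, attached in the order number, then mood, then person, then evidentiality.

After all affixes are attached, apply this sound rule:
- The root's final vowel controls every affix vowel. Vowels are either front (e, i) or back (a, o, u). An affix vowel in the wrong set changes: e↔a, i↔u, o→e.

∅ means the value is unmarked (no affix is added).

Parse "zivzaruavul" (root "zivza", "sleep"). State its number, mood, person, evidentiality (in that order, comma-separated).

dual, optative, 1st person, hearsay

Segment: zivza-ri-ev-ul.
number: -ri → dual.
mood: -ev → optative.
person: -ul → 1st person.
evidentiality: ∅ → hearsay.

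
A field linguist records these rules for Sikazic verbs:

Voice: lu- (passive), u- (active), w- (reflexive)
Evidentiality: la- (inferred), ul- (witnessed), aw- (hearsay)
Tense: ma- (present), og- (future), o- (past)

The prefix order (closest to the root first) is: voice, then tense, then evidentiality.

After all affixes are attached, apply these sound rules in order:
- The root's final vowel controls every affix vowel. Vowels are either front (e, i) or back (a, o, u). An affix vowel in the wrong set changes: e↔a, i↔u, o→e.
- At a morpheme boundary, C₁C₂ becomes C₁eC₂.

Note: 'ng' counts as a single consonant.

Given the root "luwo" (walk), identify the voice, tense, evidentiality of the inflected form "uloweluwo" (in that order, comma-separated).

Segment: ul-o-w-luwo.
voice: w- → reflexive.
tense: o- → past.
evidentiality: ul- → witnessed.

reflexive, past, witnessed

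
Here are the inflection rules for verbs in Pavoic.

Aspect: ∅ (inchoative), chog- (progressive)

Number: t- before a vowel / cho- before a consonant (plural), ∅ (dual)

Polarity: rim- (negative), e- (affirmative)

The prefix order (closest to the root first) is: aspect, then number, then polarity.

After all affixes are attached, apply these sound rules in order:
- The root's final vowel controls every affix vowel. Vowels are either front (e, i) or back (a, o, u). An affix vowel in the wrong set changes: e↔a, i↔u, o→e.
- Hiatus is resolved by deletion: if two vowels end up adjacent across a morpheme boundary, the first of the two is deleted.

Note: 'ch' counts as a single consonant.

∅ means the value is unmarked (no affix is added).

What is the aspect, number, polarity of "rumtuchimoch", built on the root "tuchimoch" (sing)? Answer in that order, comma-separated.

Segment: rim-tuchimoch.
aspect: ∅ → inchoative.
number: ∅ → dual.
polarity: rim- → negative.

inchoative, dual, negative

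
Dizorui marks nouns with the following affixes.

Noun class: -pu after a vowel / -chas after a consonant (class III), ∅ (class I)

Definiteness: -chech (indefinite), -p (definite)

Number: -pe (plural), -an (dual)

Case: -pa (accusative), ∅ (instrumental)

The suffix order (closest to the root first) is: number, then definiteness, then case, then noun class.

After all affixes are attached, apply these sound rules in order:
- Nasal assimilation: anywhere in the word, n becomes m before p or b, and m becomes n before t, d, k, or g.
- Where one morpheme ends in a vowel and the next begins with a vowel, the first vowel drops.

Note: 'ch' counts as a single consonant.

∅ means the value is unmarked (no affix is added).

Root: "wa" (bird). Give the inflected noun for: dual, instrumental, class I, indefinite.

Attach number dual -an → waan.
Attach definiteness indefinite -chech → waanchech.
case = instrumental: zero marking, form stays waanchech.
noun class = class I: zero marking, form stays waanchech.
Nasal assimilation: no change.
Apply vowel deletion: waanchech → wanchech.

wanchech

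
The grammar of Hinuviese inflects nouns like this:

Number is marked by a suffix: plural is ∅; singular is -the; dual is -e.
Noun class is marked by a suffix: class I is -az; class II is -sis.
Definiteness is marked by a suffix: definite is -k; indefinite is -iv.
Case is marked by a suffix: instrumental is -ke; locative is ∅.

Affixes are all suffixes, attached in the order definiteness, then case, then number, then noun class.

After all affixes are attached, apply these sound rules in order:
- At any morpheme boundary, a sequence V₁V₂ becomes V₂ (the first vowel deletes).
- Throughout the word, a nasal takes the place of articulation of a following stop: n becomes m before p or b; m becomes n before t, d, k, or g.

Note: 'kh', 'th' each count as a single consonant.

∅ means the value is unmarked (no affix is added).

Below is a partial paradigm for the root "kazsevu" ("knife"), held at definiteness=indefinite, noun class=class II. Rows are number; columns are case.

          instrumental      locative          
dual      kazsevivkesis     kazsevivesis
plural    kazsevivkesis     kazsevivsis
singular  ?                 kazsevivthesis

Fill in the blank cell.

kazsevivkethesis

Attach definiteness indefinite -iv → kazsevuiv.
Attach case instrumental -ke → kazsevuivke.
Attach number singular -the → kazsevuivkethe.
Attach noun class class II -sis → kazsevuivkethesis.
Apply vowel deletion: kazsevuivkethesis → kazsevivkethesis.
Nasal assimilation: no change.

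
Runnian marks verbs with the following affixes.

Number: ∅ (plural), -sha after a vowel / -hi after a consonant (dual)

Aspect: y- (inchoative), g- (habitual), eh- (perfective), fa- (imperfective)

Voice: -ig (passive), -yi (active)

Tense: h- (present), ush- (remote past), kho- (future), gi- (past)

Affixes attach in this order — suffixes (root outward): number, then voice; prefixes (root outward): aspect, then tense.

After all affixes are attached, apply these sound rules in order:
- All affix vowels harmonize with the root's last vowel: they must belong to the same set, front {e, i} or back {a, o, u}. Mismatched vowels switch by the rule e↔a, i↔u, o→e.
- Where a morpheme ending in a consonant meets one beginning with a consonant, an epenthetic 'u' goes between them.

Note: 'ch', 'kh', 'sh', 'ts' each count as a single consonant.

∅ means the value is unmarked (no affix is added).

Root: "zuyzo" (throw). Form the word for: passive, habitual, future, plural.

khoguzuyzoug

number = plural: zero marking, form stays zuyzo.
Attach aspect habitual g- → gzuyzo.
Attach tense future kho- → khogzuyzo.
Attach voice passive -ig → khogzuyzoig.
Apply vowel harmony: khogzuyzoig → khogzuyzoug.
Apply epenthesis: khogzuyzoug → khoguzuyzoug.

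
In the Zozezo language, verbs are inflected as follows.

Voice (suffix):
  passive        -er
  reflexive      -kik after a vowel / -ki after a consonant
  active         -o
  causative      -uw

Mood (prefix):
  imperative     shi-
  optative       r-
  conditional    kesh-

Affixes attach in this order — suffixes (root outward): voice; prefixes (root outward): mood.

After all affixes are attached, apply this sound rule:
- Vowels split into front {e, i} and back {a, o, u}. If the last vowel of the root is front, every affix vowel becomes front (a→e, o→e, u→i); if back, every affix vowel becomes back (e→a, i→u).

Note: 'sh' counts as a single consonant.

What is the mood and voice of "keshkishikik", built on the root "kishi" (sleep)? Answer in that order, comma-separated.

Segment: kesh-kishi-kik.
mood: kesh- → conditional.
voice: -kik/ki → reflexive.

conditional, reflexive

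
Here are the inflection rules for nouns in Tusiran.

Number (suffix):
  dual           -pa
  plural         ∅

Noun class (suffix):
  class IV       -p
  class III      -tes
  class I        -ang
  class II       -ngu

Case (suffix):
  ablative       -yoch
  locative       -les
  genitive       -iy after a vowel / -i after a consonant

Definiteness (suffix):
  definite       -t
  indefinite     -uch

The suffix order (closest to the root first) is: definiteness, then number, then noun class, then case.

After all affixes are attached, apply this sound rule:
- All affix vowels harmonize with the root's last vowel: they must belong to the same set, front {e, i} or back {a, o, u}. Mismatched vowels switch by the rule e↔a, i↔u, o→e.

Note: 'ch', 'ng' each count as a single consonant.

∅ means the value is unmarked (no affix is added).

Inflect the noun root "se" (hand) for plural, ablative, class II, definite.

setngiyech

Attach definiteness definite -t → set.
number = plural: zero marking, form stays set.
Attach noun class class II -ngu → setngu.
Attach case ablative -yoch → setnguyoch.
Apply vowel harmony: setnguyoch → setngiyech.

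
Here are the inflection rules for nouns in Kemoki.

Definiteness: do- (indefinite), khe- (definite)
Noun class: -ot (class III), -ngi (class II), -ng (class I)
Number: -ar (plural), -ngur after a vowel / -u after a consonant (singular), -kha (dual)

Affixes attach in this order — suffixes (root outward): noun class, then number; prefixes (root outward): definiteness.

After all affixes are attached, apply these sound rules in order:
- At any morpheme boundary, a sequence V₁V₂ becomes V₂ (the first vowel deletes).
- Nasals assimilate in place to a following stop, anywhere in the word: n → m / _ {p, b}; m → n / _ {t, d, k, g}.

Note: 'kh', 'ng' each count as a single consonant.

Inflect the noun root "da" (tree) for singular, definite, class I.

khedangu

Attach noun class class I -ng → dang.
Attach definiteness definite khe- → khedang.
Attach number singular -u (after consonant 'ng') → khedangu.
Vowel deletion: no change.
Nasal assimilation: no change.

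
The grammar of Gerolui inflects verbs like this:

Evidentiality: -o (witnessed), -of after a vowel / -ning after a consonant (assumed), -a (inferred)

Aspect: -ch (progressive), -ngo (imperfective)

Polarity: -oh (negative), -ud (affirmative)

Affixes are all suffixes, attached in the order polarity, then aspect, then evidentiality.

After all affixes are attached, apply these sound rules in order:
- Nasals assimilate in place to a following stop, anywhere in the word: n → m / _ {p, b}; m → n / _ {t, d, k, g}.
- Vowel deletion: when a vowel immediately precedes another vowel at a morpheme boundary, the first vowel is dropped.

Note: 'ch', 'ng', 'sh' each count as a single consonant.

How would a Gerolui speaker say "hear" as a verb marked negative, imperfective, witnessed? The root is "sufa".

sufohngo

Attach polarity negative -oh → sufaoh.
Attach aspect imperfective -ngo → sufaohngo.
Attach evidentiality witnessed -o → sufaohngoo.
Nasal assimilation: no change.
Apply vowel deletion: sufaohngoo → sufohngo.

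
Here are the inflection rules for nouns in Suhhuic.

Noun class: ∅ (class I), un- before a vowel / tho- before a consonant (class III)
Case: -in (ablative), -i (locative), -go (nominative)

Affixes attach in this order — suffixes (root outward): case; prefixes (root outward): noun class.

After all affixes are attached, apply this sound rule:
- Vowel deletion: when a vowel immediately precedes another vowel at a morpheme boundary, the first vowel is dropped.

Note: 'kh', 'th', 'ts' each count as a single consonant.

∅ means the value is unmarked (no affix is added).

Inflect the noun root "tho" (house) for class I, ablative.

noun class = class I: zero marking, form stays tho.
Attach case ablative -in → thoin.
Apply vowel deletion: thoin → thin.

thin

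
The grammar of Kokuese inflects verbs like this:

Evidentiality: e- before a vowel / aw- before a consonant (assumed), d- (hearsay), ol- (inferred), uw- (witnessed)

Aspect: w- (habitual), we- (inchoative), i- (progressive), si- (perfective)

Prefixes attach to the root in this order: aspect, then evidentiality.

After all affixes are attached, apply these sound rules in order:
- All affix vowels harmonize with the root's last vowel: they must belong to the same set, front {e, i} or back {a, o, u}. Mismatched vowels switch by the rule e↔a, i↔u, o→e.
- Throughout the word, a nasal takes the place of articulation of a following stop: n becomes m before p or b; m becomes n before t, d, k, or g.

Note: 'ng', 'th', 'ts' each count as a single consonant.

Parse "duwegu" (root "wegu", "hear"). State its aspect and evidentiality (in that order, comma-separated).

Segment: d-i-wegu.
aspect: i- → progressive.
evidentiality: d- → hearsay.

progressive, hearsay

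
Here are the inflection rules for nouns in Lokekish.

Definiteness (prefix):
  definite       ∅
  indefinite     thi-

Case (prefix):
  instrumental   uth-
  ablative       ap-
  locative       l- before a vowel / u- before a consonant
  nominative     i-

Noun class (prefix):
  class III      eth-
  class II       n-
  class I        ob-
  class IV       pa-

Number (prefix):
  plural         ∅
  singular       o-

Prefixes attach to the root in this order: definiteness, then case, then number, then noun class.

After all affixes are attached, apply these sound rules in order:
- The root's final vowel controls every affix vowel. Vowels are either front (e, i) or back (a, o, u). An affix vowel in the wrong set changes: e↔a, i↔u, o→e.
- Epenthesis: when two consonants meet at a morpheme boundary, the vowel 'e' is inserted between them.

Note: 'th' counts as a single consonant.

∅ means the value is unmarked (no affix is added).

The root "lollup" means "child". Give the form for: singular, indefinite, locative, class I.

Attach definiteness indefinite thi- → thilollup.
Attach case locative u- (before consonant 'th') → uthilollup.
Attach number singular o- → outhilollup.
Attach noun class class I ob- → obouthilollup.
Apply vowel harmony: obouthilollup → obouthulollup.
Epenthesis: no change.

obouthulollup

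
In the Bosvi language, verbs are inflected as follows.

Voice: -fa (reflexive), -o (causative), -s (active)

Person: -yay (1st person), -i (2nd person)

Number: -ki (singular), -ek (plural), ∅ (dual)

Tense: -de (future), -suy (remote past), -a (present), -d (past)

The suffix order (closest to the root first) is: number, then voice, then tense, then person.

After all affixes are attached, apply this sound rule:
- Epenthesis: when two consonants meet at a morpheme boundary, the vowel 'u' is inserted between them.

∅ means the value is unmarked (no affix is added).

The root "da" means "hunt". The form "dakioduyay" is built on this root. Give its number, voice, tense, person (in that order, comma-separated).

singular, causative, past, 1st person

Segment: da-ki-o-d-yay.
number: -ki → singular.
voice: -o → causative.
tense: -d → past.
person: -yay → 1st person.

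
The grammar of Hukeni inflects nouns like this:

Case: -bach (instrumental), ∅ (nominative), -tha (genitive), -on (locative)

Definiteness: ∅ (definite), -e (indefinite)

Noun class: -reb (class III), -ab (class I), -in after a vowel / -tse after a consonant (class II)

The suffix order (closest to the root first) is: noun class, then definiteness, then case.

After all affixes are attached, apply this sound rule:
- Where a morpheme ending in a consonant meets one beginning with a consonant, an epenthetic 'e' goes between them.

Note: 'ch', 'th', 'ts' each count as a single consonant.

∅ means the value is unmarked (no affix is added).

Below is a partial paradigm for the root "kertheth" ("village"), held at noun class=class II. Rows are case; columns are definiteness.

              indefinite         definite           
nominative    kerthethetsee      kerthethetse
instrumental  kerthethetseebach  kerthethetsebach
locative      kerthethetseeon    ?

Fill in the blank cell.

kerthethetseon

Attach noun class class II -tse (after consonant 'th') → kerthethtse.
definiteness = definite: zero marking, form stays kerthethtse.
Attach case locative -on → kerthethtseon.
Apply epenthesis: kerthethtseon → kerthethetseon.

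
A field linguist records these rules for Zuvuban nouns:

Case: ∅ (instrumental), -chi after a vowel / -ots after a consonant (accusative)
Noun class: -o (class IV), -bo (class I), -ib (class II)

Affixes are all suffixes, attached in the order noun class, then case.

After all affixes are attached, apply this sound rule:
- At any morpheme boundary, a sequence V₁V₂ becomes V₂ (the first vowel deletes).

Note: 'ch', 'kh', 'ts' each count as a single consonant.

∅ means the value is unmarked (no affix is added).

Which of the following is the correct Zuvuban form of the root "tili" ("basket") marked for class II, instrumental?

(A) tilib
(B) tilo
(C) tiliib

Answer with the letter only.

A

Attach noun class class II -ib → tiliib.
case = instrumental: zero marking, form stays tiliib.
Apply vowel deletion: tiliib → tilib.
So the correct form is tilib, option (A).
(C) tiliib is wrong: it fails to apply the sound rule(s).
(B) tilo is wrong: it uses class IV instead of class II for noun class.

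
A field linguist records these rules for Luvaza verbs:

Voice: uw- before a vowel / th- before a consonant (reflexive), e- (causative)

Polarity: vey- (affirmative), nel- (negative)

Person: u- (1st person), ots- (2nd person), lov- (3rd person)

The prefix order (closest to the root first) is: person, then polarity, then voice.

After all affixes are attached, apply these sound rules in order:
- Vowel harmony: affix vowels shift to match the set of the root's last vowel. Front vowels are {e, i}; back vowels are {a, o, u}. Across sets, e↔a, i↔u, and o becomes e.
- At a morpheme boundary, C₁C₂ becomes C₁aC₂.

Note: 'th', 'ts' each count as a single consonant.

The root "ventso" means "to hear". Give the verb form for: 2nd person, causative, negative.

analotsaventso

Attach person 2nd person ots- → otsventso.
Attach polarity negative nel- → nelotsventso.
Attach voice causative e- → enelotsventso.
Apply vowel harmony: enelotsventso → analotsventso.
Apply epenthesis: analotsventso → analotsaventso.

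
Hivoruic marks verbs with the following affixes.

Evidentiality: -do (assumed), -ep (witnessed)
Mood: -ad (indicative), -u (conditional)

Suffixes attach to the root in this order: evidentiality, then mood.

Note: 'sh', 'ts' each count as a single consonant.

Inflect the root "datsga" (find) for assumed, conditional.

Attach evidentiality assumed -do → datsgado.
Attach mood conditional -u → datsgadou.

datsgadou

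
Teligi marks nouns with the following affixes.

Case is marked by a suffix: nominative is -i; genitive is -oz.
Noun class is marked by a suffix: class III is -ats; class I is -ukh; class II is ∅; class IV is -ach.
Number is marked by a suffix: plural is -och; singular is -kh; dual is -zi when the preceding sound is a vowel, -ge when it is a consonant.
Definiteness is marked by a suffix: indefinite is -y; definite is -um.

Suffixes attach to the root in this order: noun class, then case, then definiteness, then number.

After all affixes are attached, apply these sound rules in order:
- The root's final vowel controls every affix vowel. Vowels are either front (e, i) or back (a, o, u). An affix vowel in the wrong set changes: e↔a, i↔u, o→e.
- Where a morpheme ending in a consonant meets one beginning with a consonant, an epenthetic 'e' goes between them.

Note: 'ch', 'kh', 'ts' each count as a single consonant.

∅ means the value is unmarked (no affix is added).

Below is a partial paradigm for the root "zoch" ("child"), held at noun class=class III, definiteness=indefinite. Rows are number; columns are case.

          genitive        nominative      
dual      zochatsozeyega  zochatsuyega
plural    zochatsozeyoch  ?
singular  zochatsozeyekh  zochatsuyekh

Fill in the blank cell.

zochatsuyoch

Attach noun class class III -ats → zochats.
Attach case nominative -i → zochatsi.
Attach definiteness indefinite -y → zochatsiy.
Attach number plural -och → zochatsiyoch.
Apply vowel harmony: zochatsiyoch → zochatsuyoch.
Epenthesis: no change.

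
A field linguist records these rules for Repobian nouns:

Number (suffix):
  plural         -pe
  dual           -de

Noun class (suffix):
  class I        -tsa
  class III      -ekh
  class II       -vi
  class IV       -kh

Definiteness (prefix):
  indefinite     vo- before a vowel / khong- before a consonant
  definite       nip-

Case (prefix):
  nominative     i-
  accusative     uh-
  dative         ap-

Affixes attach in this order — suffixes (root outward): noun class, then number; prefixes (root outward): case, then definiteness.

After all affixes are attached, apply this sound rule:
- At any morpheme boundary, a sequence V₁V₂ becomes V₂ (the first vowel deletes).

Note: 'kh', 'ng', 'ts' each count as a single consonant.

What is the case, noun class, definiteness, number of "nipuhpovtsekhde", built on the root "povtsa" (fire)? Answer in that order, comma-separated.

accusative, class III, definite, dual

Segment: nip-uh-povtsa-ekh-de.
case: uh- → accusative.
noun class: -ekh → class III.
definiteness: nip- → definite.
number: -de → dual.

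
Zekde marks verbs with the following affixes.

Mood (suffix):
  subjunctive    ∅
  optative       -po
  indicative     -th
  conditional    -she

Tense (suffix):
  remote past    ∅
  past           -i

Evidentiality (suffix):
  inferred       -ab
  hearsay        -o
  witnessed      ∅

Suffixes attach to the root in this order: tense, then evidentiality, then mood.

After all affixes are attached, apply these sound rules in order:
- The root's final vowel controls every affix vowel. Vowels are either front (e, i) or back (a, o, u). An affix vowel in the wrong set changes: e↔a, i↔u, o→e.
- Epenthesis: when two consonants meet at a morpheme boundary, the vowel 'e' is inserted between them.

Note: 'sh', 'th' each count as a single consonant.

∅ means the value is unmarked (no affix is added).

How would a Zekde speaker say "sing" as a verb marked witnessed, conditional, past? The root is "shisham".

Attach tense past -i → shishami.
evidentiality = witnessed: zero marking, form stays shishami.
Attach mood conditional -she → shishamishe.
Apply vowel harmony: shishamishe → shishamusha.
Epenthesis: no change.

shishamusha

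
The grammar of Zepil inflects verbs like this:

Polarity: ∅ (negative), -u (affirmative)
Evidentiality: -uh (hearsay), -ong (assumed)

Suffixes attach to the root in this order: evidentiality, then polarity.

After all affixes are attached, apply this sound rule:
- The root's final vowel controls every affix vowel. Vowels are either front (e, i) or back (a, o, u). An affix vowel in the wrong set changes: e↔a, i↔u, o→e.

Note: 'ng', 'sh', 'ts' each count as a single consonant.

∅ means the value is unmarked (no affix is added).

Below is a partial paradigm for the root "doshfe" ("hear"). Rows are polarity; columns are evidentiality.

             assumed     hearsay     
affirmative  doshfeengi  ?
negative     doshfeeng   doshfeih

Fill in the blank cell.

doshfeihi

Attach evidentiality hearsay -uh → doshfeuh.
Attach polarity affirmative -u → doshfeuhu.
Apply vowel harmony: doshfeuhu → doshfeihi.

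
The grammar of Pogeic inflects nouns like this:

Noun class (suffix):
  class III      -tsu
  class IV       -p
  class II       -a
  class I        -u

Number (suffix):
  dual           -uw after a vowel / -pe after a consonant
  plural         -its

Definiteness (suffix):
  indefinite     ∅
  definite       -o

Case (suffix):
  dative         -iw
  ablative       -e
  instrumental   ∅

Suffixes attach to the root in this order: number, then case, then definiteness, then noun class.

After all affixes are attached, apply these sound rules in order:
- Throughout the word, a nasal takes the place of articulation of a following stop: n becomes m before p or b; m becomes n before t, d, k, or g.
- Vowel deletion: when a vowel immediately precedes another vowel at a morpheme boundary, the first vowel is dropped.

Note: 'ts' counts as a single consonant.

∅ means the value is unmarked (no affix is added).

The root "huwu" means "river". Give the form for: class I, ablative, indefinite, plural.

huwitsu

Attach number plural -its → huwuits.
Attach case ablative -e → huwuitse.
definiteness = indefinite: zero marking, form stays huwuitse.
Attach noun class class I -u → huwuitseu.
Nasal assimilation: no change.
Apply vowel deletion: huwuitseu → huwitsu.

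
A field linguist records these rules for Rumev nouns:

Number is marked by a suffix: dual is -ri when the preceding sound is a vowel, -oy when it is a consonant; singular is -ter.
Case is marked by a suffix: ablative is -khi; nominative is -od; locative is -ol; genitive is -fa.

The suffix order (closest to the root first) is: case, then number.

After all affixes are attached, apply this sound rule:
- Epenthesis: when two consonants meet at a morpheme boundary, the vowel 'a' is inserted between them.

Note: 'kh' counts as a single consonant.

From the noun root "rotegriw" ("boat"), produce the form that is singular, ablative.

Attach case ablative -khi → rotegriwkhi.
Attach number singular -ter → rotegriwkhiter.
Apply epenthesis: rotegriwkhiter → rotegriwakhiter.

rotegriwakhiter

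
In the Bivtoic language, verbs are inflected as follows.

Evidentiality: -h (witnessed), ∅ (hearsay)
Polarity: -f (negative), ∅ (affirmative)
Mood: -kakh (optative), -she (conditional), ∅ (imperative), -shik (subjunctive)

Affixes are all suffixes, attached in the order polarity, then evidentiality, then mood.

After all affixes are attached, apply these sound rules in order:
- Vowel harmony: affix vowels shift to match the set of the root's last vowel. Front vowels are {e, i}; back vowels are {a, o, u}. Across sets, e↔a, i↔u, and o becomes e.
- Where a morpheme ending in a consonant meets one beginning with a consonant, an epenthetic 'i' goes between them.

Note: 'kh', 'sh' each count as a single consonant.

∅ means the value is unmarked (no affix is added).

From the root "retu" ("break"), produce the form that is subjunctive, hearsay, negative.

Attach polarity negative -f → retuf.
evidentiality = hearsay: zero marking, form stays retuf.
Attach mood subjunctive -shik → retufshik.
Apply vowel harmony: retufshik → retufshuk.
Apply epenthesis: retufshuk → retufishuk.

retufishuk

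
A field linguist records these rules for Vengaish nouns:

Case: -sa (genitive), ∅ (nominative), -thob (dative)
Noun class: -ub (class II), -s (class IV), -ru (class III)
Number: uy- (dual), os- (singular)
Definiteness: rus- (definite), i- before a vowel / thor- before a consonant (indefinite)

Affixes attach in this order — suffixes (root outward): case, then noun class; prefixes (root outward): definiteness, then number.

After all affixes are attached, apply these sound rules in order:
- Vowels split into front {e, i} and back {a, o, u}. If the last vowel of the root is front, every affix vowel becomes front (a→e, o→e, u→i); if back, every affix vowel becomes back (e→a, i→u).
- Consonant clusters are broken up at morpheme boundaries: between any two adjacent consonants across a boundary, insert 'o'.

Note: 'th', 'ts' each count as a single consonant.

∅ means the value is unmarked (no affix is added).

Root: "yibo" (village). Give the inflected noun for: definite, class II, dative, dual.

Attach definiteness definite rus- → rusyibo.
Attach case dative -thob → rusyibothob.
Attach number dual uy- → uyrusyibothob.
Attach noun class class II -ub → uyrusyibothobub.
Vowel harmony: no change.
Apply epenthesis: uyrusyibothobub → uyorusoyibothobub.

uyorusoyibothobub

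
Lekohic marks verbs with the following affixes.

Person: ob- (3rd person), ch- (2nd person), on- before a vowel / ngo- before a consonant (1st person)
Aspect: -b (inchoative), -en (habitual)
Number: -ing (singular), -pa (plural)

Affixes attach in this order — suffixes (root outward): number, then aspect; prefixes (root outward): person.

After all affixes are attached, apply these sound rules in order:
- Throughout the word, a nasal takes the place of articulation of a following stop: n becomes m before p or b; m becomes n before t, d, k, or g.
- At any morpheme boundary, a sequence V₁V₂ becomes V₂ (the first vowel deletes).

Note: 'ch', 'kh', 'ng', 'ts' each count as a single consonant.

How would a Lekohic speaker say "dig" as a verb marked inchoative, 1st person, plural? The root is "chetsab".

ngochetsabpab

Attach person 1st person ngo- (before consonant 'ch') → ngochetsab.
Attach number plural -pa → ngochetsabpa.
Attach aspect inchoative -b → ngochetsabpab.
Nasal assimilation: no change.
Vowel deletion: no change.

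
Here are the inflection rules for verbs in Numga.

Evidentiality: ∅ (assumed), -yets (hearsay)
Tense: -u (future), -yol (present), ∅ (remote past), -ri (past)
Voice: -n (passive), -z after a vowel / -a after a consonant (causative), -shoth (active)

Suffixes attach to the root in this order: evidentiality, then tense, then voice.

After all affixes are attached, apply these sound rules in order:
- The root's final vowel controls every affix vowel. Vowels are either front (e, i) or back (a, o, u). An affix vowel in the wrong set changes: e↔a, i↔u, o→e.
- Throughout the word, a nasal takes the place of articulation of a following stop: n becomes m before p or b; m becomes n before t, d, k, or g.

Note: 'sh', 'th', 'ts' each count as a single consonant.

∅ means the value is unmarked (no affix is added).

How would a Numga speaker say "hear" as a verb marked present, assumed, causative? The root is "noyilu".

noyiluyola

evidentiality = assumed: zero marking, form stays noyilu.
Attach tense present -yol → noyiluyol.
Attach voice causative -a (after consonant 'l') → noyiluyola.
Vowel harmony: no change.
Nasal assimilation: no change.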